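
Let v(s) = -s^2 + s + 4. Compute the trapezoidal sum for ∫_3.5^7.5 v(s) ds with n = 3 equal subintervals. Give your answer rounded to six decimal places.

Δs = (7.5 − 3.5)/3 = 4/3.
v(3.5) = -4.75, v(29/6) = -523/36, v(37/6) = -1003/36, v(7.5) = -44.75.
T_3 = (Δs/2)·[v(s_0) + 2v(s_1) + 2v(s_2) + v(s_3)].
Sum ≈ -89.518519.

-89.518519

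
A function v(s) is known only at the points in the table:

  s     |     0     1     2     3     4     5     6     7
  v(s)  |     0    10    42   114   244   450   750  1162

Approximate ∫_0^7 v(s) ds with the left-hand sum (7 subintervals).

Δs = 1.
Sum = 1·[0 + 10 + 42 + 114 + 244 + 450 + 750] = 1610.

1610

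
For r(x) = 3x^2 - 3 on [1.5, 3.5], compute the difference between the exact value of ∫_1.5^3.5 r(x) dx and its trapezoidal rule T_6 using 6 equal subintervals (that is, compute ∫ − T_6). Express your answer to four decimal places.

-0.1111

Exact integral: ∫_1.5^3.5 r(x) dx = 33.5.
T_6 ≈ 33.611111.
Error ≈ 33.5 − 33.611111 ≈ -0.1111.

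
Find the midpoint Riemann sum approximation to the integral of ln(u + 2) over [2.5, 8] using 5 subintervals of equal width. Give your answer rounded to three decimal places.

10.764

Δu = (8 − 2.5)/5 = 1.1.
Midpoints: 3.05, 4.15, 5.25, 6.35, 7.45.
f(3.05) ≈ 1.619, f(4.15) ≈ 1.816, f(5.25) ≈ 1.981, f(6.35) ≈ 2.122, f(7.45) ≈ 2.246.
Sum = Δu · [f(3.05) + f(4.15) + f(5.25) + f(6.35) + f(7.45)].
Sum ≈ 10.764.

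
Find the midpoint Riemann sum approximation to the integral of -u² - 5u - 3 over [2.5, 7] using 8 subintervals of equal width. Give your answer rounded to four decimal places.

Δu = (7 − 2.5)/8 = 0.5625.
Midpoints: 2.78125, 3.34375, 3.90625, 4.46875, 5.03125, 5.59375, 6.15625, 6.71875.
f(2.78125) = -25233/1024, f(3.34375) = -31641/1024, f(3.90625) = -38697/1024, f(4.46875) = -46401/1024, f(5.03125) = -54753/1024, f(5.59375) = -63753/1024, f(6.15625) = -73401/1024, f(6.71875) = -83697/1024.
Sum = Δu · [f(2.78125) + f(3.34375) + f(3.90625) + ...].
Sum ≈ -229.3813.

-229.3813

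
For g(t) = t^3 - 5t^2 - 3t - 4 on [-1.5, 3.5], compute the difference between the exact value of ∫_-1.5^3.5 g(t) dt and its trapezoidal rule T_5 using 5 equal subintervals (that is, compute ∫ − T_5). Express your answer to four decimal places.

Exact integral: ∫_-1.5^3.5 g(t) dt ≈ -75.833333.
T_5 = -77.5.
Error ≈ -75.833333 − (-77.5) ≈ 1.6667.

1.6667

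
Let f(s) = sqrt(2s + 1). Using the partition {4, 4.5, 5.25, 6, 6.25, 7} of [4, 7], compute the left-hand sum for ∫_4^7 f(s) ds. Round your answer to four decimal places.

Subinterval widths: 0.5, 0.75, 0.75, 0.25, 0.75.
Left endpoints: 4, 4.5, 5.25, 6, 6.25.
f(4) ≈ 3.0000, f(4.5) ≈ 3.1623, f(5.25) ≈ 3.3912, f(6) ≈ 3.6056, f(6.25) ≈ 3.6742.
Sum = Σ Δs_i · f(s_i).
Sum ≈ 10.0721.

10.0721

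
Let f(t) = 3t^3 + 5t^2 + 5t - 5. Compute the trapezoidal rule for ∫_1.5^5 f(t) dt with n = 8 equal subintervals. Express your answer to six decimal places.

710.860596

Δt = (5 − 1.5)/8 = 0.4375.
f(1.5) = 23.875, f(1.9375) = 185453/4096, f(2.375) = 38537/512, f(2.8125) = 472495/4096, f(3.25) = 167.046875, f(3.6875) = 949657/4096, f(4.125) = 159371/512, f(4.5625) = 1666331/4096, f(5) = 520.
T_8 = (Δt/2)·[f(t_0) + 2f(t_1) + ... + 2f(t_{7}) + f(t_8)].
Sum ≈ 710.860596.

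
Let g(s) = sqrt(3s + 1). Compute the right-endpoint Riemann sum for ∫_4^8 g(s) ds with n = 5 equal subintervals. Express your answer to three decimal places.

17.913

Δs = (8 − 4)/5 = 0.8.
Right endpoints: 4.8, 5.6, 6.4, 7.2, 8.
g(4.8) ≈ 3.924, g(5.6) ≈ 4.219, g(6.4) ≈ 4.494, g(7.2) ≈ 4.754, g(8) ≈ 5.000.
Sum = Δs · [g(4.8) + g(5.6) + g(6.4) + g(7.2) + g(8)].
Sum ≈ 17.913.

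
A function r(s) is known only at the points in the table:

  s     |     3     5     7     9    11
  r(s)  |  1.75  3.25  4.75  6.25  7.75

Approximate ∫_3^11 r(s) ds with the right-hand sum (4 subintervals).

Δs = 2.
Sum = 2·[3.25 + 4.75 + 6.25 + 7.75] = 44.

44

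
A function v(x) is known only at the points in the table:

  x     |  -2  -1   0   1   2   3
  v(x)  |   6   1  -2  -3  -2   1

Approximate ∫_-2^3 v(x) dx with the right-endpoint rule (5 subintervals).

Δx = 1.
Sum = 1·[1 + (-2) + (-3) + (-2) + 1] = -5.

-5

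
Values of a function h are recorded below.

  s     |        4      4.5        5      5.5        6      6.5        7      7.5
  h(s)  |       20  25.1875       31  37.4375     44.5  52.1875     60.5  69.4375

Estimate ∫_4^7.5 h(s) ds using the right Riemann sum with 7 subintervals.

Δs = 0.5.
Sum = 0.5·[25.1875 + 31 + 37.4375 + 44.5 + 52.1875 + 60.5 + 69.4375] = 160.125.

160.125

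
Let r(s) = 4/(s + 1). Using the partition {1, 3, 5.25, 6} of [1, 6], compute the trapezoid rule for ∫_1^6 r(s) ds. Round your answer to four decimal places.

Subinterval widths: 2, 2.25, 0.75.
r(1) = 2, r(3) = 1, r(5.25) = 0.64, r(6) = 4/7.
On each subinterval the trapezoid contributes (Δs_i/2)·[r(s_{i-1}) + r(s_i)].
Sum ≈ 5.2993.

5.2993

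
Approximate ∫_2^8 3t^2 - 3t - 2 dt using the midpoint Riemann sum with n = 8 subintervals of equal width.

Δt = (8 − 2)/8 = 0.75.
Midpoints: 2.375, 3.125, 3.875, 4.625, 5.375, 6.125, 6.875, 7.625.
f(2.375) = 7.796875, f(3.125) = 17.921875, f(3.875) = 31.421875, f(4.625) = 48.296875, f(5.375) = 68.546875, f(6.125) = 92.171875, f(6.875) = 119.171875, f(7.625) = 149.546875.
Sum = Δt · [f(2.375) + f(3.125) + f(3.875) + ...].
Sum = 401.15625.

401.15625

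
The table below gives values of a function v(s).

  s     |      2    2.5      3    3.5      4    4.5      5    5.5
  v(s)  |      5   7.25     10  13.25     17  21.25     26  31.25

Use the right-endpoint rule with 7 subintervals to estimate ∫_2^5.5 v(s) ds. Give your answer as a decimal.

Δs = 0.5.
Sum = 0.5·[7.25 + 10 + 13.25 + 17 + 21.25 + 26 + 31.25] = 63.

63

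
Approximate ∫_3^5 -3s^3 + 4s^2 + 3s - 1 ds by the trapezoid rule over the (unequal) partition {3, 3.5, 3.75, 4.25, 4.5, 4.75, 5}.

Subinterval widths: 0.5, 0.25, 0.5, 0.25, 0.25, 0.25.
f(3) = -37, f(3.5) = -70.125, f(3.75) = -91.703125, f(4.25) = -146.296875, f(4.5) = -179.875, f(4.75) = -218.015625, f(5) = -261.
On each subinterval the trapezoid contributes (Δs_i/2)·[f(s_{i-1}) + f(s_i)].
Sum = -256.89453125.

-256.89453125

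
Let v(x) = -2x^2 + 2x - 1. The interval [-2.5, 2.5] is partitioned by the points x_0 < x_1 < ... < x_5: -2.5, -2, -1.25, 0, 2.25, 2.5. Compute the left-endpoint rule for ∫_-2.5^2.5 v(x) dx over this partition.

-31.1875

Subinterval widths: 0.5, 0.75, 1.25, 2.25, 0.25.
Left endpoints: -2.5, -2, -1.25, 0, 2.25.
v(-2.5) = -18.5, v(-2) = -13, v(-1.25) = -6.625, v(0) = -1, v(2.25) = -6.625.
Sum = Σ Δx_i · v(x_i).
Sum = -31.1875.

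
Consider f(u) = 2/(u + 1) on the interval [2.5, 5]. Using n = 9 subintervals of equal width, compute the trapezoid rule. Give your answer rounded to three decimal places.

Δu = (5 − 2.5)/9 = 5/18.
f(2.5) = 4/7, f(25/9) = 9/17, f(55/18) = 36/73, f(10/3) = 6/13, f(65/18) = 36/83, f(35/9) = 9/22, f(25/6) = 12/31, f(40/9) = 18/49, f(85/18) = 36/103, f(5) = 1/3.
T_9 = (Δu/2)·[f(u_0) + 2f(u_1) + ... + 2f(u_{8}) + f(u_9)].
Sum ≈ 1.079.

1.079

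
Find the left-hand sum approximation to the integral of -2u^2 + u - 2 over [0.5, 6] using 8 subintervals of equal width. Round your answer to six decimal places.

Δu = (6 − 0.5)/8 = 0.6875.
Left endpoints: 0.5, 1.1875, 1.875, 2.5625, 3.25, 3.9375, 4.625, 5.3125.
f(0.5) = -2, f(1.1875) = -3.6328125, f(1.875) = -7.15625, f(2.5625) = -12.5703125, f(3.25) = -19.875, f(3.9375) = -29.0703125, f(4.625) = -40.15625, f(5.3125) = -53.1328125.
Sum = Δu · [f(0.5) + f(1.1875) + f(1.875) + ...].
Sum ≈ -115.220703.

-115.220703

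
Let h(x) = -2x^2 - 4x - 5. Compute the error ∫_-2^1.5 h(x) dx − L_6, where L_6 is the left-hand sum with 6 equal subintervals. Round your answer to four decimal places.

Exact integral: ∫_-2^1.5 h(x) dx ≈ -21.583333.
L_6 ≈ -18.917824.
Error ≈ -21.583333 − (-18.917824) ≈ -2.6655.

-2.6655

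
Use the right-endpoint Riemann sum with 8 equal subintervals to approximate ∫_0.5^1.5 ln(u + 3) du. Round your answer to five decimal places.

Δu = (1.5 − 0.5)/8 = 0.125.
Right endpoints: 0.625, 0.75, 0.875, 1, 1.125, 1.25, 1.375, 1.5.
f(0.625) ≈ 1.28785, f(0.75) ≈ 1.32176, f(0.875) ≈ 1.35455, f(1) ≈ 1.38629, f(1.125) ≈ 1.41707, f(1.25) ≈ 1.44692, f(1.375) ≈ 1.47591, f(1.5) ≈ 1.50408.
Sum = Δu · [f(0.625) + f(0.75) + f(0.875) + ...].
Sum ≈ 1.39930.

1.39930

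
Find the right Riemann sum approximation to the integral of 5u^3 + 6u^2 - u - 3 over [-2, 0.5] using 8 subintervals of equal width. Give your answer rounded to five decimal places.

Δu = (0.5 − (-2))/8 = 0.3125.
Right endpoints: -1.6875, -1.375, -1.0625, -0.75, -0.4375, -0.125, 0.1875, 0.5.
f(-1.6875) = -33807/4096, f(-1.375) = -1679/512, f(-1.0625) = -4757/4096, f(-0.75) = -0.984375, f(-0.4375) = -7507/4096, f(-0.125) = -1429/512, f(0.1875) = -12057/4096, f(0.5) = -1.375.
Sum = Δu · [f(-1.6875) + f(-1.375) + f(-1.0625) + ...].
Sum ≈ -7.06909.

-7.06909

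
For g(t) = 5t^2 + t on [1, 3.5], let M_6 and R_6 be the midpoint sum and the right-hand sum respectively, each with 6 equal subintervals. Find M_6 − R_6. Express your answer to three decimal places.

M_6 ≈ 75.23582.
R_6 ≈ 88.01794.
M_6 − R_6 ≈ -12.782.

-12.782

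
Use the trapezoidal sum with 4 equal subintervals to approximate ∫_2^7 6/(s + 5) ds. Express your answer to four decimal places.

Δs = (7 − 2)/4 = 1.25.
f(2) = 6/7, f(3.25) = 8/11, f(4.5) = 12/19, f(5.75) = 24/43, f(7) = 0.5.
T_4 = (Δs/2)·[f(s_0) + 2f(s_1) + 2f(s_2) + 2f(s_3) + f(s_4)].
Sum ≈ 3.2445.

3.2445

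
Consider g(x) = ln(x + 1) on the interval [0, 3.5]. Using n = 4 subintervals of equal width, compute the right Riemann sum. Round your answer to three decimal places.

Δx = (3.5 − 0)/4 = 0.875.
Right endpoints: 0.875, 1.75, 2.625, 3.5.
g(0.875) ≈ 0.629, g(1.75) ≈ 1.012, g(2.625) ≈ 1.288, g(3.5) ≈ 1.504.
Sum = Δx · [g(0.875) + g(1.75) + g(2.625) + g(3.5)].
Sum ≈ 3.878.

3.878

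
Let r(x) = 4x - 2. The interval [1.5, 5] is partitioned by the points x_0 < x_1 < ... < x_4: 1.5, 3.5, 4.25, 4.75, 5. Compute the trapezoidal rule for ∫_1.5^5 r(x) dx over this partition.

Subinterval widths: 2, 0.75, 0.5, 0.25.
r(1.5) = 4, r(3.5) = 12, r(4.25) = 15, r(4.75) = 17, r(5) = 18.
On each subinterval the trapezoid contributes (Δx_i/2)·[r(x_{i-1}) + r(x_i)].
Sum = 38.5.

38.5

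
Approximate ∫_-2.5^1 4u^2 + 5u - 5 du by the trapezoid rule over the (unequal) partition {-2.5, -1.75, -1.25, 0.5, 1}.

Subinterval widths: 0.75, 0.5, 1.75, 0.5.
f(-2.5) = 7.5, f(-1.75) = -1.5, f(-1.25) = -5, f(0.5) = -1.5, f(1) = 4.
On each subinterval the trapezoid contributes (Δu_i/2)·[f(u_{i-1}) + f(u_i)].
Sum = -4.4375.

-4.4375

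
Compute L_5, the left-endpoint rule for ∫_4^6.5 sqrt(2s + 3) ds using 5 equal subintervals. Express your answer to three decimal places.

9.000

Δs = (6.5 − 4)/5 = 0.5.
Left endpoints: 4, 4.5, 5, 5.5, 6.
f(4) ≈ 3.317, f(4.5) ≈ 3.464, f(5) ≈ 3.606, f(5.5) ≈ 3.742, f(6) ≈ 3.873.
Sum = Δs · [f(4) + f(4.5) + f(5) + f(5.5) + f(6)].
Sum ≈ 9.000.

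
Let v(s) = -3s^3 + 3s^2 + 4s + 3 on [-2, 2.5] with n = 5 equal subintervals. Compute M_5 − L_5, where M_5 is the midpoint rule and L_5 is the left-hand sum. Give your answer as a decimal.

M_5 = 24.1003125.
L_5 = 45.54.
M_5 − L_5 = -21.4396875.

-21.4396875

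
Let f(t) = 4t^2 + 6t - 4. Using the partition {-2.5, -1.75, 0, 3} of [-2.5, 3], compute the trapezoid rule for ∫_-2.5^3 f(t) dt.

64.9375

Subinterval widths: 0.75, 1.75, 3.
f(-2.5) = 6, f(-1.75) = -2.25, f(0) = -4, f(3) = 50.
On each subinterval the trapezoid contributes (Δt_i/2)·[f(t_{i-1}) + f(t_i)].
Sum = 64.9375.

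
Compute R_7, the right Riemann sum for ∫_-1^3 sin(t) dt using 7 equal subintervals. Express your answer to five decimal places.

Δt = (3 − (-1))/7 = 4/7.
Right endpoints: -3/7, 1/7, 5/7, 9/7, 13/7, 17/7, 3.
f(-3/7) ≈ -0.41557, f(1/7) ≈ 0.14237, f(5/7) ≈ 0.65508, f(9/7) ≈ 0.95964, f(13/7) ≈ 0.95928, f(17/7) ≈ 0.65412, f(3) ≈ 0.14112.
Sum = Δt · [f(-3/7) + f(1/7) + f(5/7) + ...].
Sum ≈ 1.76917.

1.76917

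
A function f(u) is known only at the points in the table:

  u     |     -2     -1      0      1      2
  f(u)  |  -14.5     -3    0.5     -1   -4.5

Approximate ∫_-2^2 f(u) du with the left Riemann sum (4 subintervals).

-18

Δu = 1.
Sum = 1·[(-14.5) + (-3) + 0.5 + (-1)] = -18.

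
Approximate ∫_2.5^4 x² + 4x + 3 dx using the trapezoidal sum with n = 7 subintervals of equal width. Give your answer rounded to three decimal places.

40.136

Δx = (4 − 2.5)/7 = 3/14.
f(2.5) = 19.25, f(19/7) = 1040/49, f(41/14) = 4565/196, f(22/7) = 1247/49, f(47/14) = 5429/196, f(25/7) = 1472/49, f(53/14) = 6365/196, f(4) = 35.
T_7 = (Δx/2)·[f(x_0) + 2f(x_1) + ... + 2f(x_{6}) + f(x_7)].
Sum ≈ 40.136.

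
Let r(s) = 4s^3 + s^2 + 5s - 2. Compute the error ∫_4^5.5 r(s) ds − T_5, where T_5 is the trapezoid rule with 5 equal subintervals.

-1.305

Exact integral: ∫_4^5.5 r(s) ds = 725.8125.
T_5 = 727.1175.
Error = 725.8125 − 727.1175 = -1.305.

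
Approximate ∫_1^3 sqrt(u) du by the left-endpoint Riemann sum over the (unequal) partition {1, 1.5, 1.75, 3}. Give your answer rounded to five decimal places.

Subinterval widths: 0.5, 0.25, 1.25.
Left endpoints: 1, 1.5, 1.75.
f(1) ≈ 1.00000, f(1.5) ≈ 1.22474, f(1.75) ≈ 1.32288.
Sum = Σ Δu_i · f(u_i).
Sum ≈ 2.45978.

2.45978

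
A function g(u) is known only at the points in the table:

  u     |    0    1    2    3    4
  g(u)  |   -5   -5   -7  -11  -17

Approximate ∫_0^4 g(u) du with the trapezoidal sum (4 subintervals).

-34

Δu = 1.
T_4 = (1/2)·[(-5) + 2·(-5) + 2·(-7) + 2·(-11) + (-17)] = -34.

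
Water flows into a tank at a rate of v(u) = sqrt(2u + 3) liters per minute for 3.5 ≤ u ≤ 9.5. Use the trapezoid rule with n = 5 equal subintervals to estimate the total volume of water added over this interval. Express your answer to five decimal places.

Δu = (9.5 − 3.5)/5 = 1.2.
v(3.5) ≈ 3.16228, v(4.7) ≈ 3.52136, v(5.9) ≈ 3.84708, v(7.1) ≈ 4.14729, v(8.3) ≈ 4.42719, v(9.5) ≈ 4.69042.
T_5 = (Δu/2)·[v(u_0) + 2v(u_1) + ... + 2v(u_{4}) + v(u_5)].
Sum ≈ 23.84312.

23.84312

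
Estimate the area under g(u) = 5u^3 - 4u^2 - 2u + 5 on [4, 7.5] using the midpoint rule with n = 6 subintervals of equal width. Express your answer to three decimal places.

Δu = (7.5 − 4)/6 = 7/12.
Midpoints: 103/24, 4.875, 131/24, 145/24, 6.625, 173/24.
g(103/24) = 4395635/13824, g(4.875) = 245491/512, g(131/24) = 9511207/13824, g(145/24) = 13126805/13824, g(6.625) = 650273/512, g(173/24) = 22885225/13824.
Sum = Δu · [g(103/24) + g(4.875) + g(131/24) + ...].
Sum ≈ 3126.998.

3126.998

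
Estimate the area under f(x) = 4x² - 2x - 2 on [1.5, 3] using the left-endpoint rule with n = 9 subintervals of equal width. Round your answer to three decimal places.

19.778

Δx = (3 − 1.5)/9 = 1/6.
Left endpoints: 1.5, 5/3, 11/6, 2, 13/6, 7/3, 2.5, 8/3, 17/6.
f(1.5) = 4, f(5/3) = 52/9, f(11/6) = 70/9, f(2) = 10, f(13/6) = 112/9, f(7/3) = 136/9, f(2.5) = 18, f(8/3) = 190/9, f(17/6) = 220/9.
Sum = Δx · [f(1.5) + f(5/3) + f(11/6) + ...].
Sum ≈ 19.778.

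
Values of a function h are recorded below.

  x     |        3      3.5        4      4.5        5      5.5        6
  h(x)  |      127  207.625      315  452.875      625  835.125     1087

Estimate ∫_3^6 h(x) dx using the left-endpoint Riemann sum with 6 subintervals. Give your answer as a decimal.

Δx = 0.5.
Sum = 0.5·[127 + 207.625 + 315 + 452.875 + 625 + 835.125] = 1281.3125.

1281.3125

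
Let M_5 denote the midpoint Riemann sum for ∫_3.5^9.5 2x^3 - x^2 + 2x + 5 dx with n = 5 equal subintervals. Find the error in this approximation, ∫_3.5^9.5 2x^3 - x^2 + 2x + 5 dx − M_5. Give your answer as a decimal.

27.36

Exact integral: ∫_3.5^9.5 f(x) dx = 3834.
M_5 = 3806.64.
Error = 3834 − 3806.64 = 27.36.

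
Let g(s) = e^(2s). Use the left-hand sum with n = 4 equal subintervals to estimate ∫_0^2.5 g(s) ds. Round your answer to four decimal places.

36.9962

Δs = (2.5 − 0)/4 = 0.625.
Left endpoints: 0, 0.625, 1.25, 1.875.
g(0) ≈ 1.0000, g(0.625) ≈ 3.4903, g(1.25) ≈ 12.1825, g(1.875) ≈ 42.5211.
Sum = Δs · [g(0) + g(0.625) + g(1.25) + g(1.875)].
Sum ≈ 36.9962.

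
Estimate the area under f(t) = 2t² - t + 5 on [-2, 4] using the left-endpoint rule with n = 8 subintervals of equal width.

66.375

Δt = (4 − (-2))/8 = 0.75.
Left endpoints: -2, -1.25, -0.5, 0.25, 1, 1.75, 2.5, 3.25.
f(-2) = 15, f(-1.25) = 9.375, f(-0.5) = 6, f(0.25) = 4.875, f(1) = 6, f(1.75) = 9.375, f(2.5) = 15, f(3.25) = 22.875.
Sum = Δt · [f(-2) + f(-1.25) + f(-0.5) + ...].
Sum = 66.375.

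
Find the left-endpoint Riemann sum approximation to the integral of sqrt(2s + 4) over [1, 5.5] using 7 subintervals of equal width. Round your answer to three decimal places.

14.003

Δs = (5.5 − 1)/7 = 9/14.
Left endpoints: 1, 23/14, 16/7, 41/14, 25/7, 59/14, 34/7.
f(1) ≈ 2.449, f(23/14) ≈ 2.699, f(16/7) ≈ 2.928, f(41/14) ≈ 3.140, f(25/7) ≈ 3.338, f(59/14) ≈ 3.525, f(34/7) ≈ 3.703.
Sum = Δs · [f(1) + f(23/14) + f(16/7) + ...].
Sum ≈ 14.003.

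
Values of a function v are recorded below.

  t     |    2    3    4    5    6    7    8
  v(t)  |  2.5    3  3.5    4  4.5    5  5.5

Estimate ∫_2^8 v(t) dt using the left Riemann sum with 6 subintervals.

22.5

Δt = 1.
Sum = 1·[2.5 + 3 + 3.5 + 4 + 4.5 + 5] = 22.5.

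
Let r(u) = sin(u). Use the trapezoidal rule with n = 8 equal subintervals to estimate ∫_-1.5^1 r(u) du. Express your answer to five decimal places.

-0.46574

Δu = (1 − (-1.5))/8 = 0.3125.
r(-1.5) ≈ -0.99749, r(-1.1875) ≈ -0.92744, r(-0.875) ≈ -0.76754, r(-0.5625) ≈ -0.53330, r(-0.25) ≈ -0.24740, r(0.0625) ≈ 0.06246, r(0.375) ≈ 0.36627, r(0.6875) ≈ 0.63461, r(1) ≈ 0.84147.
T_8 = (Δu/2)·[r(u_0) + 2r(u_1) + ... + 2r(u_{7}) + r(u_8)].
Sum ≈ -0.46574.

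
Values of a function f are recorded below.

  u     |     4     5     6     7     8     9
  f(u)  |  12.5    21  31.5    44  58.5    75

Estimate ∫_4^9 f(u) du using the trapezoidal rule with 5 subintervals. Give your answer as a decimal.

Δu = 1.
T_5 = (1/2)·[12.5 + 2·21 + 2·31.5 + 2·44 + 2·58.5 + 75] = 198.75.

198.75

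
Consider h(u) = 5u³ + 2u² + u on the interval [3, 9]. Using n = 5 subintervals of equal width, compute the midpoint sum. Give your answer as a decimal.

Δu = (9 − 3)/5 = 1.2.
Midpoints: 3.6, 4.8, 6, 7.2, 8.4.
h(3.6) = 262.8, h(4.8) = 603.84, h(6) = 1158, h(7.2) = 1977.12, h(8.4) = 3113.04.
Sum = Δu · [h(3.6) + h(4.8) + h(6) + h(7.2) + h(8.4)].
Sum = 8537.76.

8537.76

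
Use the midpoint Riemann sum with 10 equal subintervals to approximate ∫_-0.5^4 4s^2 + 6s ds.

Δs = (4 − (-0.5))/10 = 0.45.
Midpoints: -0.275, 0.175, 0.625, 1.075, 1.525, 1.975, 2.425, 2.875, 3.325, 3.775.
f(-0.275) = -1.3475, f(0.175) = 1.1725, f(0.625) = 5.3125, f(1.075) = 11.0725, f(1.525) = 18.4525, f(1.975) = 27.4525, f(2.425) = 38.0725, f(2.875) = 50.3125, f(3.325) = 64.1725, f(3.775) = 79.6525.
Sum = Δs · [f(-0.275) + f(0.175) + f(0.625) + ...].
Sum = 132.44625.

132.44625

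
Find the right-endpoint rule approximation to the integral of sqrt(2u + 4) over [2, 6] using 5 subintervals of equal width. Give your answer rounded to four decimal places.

14.2540

Δu = (6 − 2)/5 = 0.8.
Right endpoints: 2.8, 3.6, 4.4, 5.2, 6.
f(2.8) ≈ 3.0984, f(3.6) ≈ 3.3466, f(4.4) ≈ 3.5777, f(5.2) ≈ 3.7947, f(6) ≈ 4.0000.
Sum = Δu · [f(2.8) + f(3.6) + f(4.4) + f(5.2) + f(6)].
Sum ≈ 14.2540.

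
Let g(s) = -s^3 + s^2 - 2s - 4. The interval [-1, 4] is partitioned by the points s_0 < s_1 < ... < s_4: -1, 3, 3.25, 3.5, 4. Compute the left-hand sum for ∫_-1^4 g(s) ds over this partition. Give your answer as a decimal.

Subinterval widths: 4, 0.25, 0.25, 0.5.
Left endpoints: -1, 3, 3.25, 3.5.
g(-1) = 0, g(3) = -28, g(3.25) = -34.265625, g(3.5) = -41.625.
Sum = Σ Δs_i · g(s_i).
Sum = -36.37890625.

-36.37890625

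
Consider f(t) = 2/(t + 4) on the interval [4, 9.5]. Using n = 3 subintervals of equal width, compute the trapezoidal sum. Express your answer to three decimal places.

Δt = (9.5 − 4)/3 = 11/6.
f(4) = 0.25, f(35/6) = 12/59, f(23/3) = 6/35, f(9.5) = 4/27.
T_3 = (Δt/2)·[f(t_0) + 2f(t_1) + 2f(t_2) + f(t_3)].
Sum ≈ 1.052.

1.052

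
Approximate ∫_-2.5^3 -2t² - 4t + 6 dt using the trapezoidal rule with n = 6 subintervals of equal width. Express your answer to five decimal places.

Δt = (3 − (-2.5))/6 = 11/12.
f(-2.5) = 3.5, f(-19/12) = 527/72, f(-2/3) = 70/9, f(0.25) = 4.875, f(7/6) = -25/18, f(25/12) = -793/72, f(3) = -24.
T_6 = (Δt/2)·[f(t_0) + 2f(t_1) + ... + 2f(t_{5}) + f(t_6)].
Sum ≈ -2.45718.

-2.45718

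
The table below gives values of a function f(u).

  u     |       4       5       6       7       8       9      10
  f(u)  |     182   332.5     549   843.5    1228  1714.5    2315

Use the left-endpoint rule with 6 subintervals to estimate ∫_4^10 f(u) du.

4849.5

Δu = 1.
Sum = 1·[182 + 332.5 + 549 + 843.5 + 1228 + 1714.5] = 4849.5.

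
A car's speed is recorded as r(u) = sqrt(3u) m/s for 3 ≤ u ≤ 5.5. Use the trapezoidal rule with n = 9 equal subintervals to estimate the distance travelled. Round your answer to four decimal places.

Δu = (5.5 − 3)/9 = 5/18.
r(3) ≈ 3.0000, r(59/18) ≈ 3.1358, r(32/9) ≈ 3.2660, r(23/6) ≈ 3.3912, r(37/9) ≈ 3.5119, r(79/18) ≈ 3.6286, r(14/3) ≈ 3.7417, r(89/18) ≈ 3.8514, r(47/9) ≈ 3.9581, r(5.5) ≈ 4.0620.
T_9 = (Δu/2)·[r(u_0) + 2r(u_1) + ... + 2r(u_{8}) + r(u_9)].
Sum ≈ 8.8932.

8.8932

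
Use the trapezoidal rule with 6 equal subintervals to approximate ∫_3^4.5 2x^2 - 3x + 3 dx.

Δx = (4.5 − 3)/6 = 0.25.
f(3) = 12, f(3.25) = 14.375, f(3.5) = 17, f(3.75) = 19.875, f(4) = 23, f(4.25) = 26.375, f(4.5) = 30.
T_6 = (Δx/2)·[f(x_0) + 2f(x_1) + ... + 2f(x_{5}) + f(x_6)].
Sum = 30.40625.

30.40625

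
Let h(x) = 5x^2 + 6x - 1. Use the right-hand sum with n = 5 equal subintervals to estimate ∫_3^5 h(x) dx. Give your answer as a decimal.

Δx = (5 − 3)/5 = 0.4.
Right endpoints: 3.4, 3.8, 4.2, 4.6, 5.
h(3.4) = 77.2, h(3.8) = 94, h(4.2) = 112.4, h(4.6) = 132.4, h(5) = 154.
Sum = Δx · [h(3.4) + h(3.8) + h(4.2) + h(4.6) + h(5)].
Sum = 228.

228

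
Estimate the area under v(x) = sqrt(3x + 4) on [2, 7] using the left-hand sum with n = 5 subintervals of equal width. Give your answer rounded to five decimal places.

Δx = (7 − 2)/5 = 1.
Left endpoints: 2, 3, 4, 5, 6.
v(2) ≈ 3.16228, v(3) ≈ 3.60555, v(4) ≈ 4.00000, v(5) ≈ 4.35890, v(6) ≈ 4.69042.
Sum = Δx · [v(2) + v(3) + v(4) + v(5) + v(6)].
Sum ≈ 19.81714.

19.81714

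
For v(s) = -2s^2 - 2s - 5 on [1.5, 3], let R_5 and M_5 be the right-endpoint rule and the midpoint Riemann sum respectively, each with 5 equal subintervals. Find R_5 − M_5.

-2.5425

R_5 = -32.52.
M_5 = -29.9775.
R_5 − M_5 = -2.5425.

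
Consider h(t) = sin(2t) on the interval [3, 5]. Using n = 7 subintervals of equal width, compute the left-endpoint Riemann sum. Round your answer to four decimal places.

0.9128

Δt = (5 − 3)/7 = 2/7.
Left endpoints: 3, 23/7, 25/7, 27/7, 29/7, 31/7, 33/7.
h(3) ≈ -0.2794, h(23/7) ≈ 0.2843, h(25/7) ≈ 0.7576, h(27/7) ≈ 0.9903, h(29/7) ≈ 0.9082, h(31/7) ≈ 0.5376, h(33/7) ≈ -0.0038.
Sum = Δt · [h(3) + h(23/7) + h(25/7) + ...].
Sum ≈ 0.9128.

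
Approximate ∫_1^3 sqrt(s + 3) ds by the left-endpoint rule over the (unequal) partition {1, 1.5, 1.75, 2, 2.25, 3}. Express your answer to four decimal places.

4.3527

Subinterval widths: 0.5, 0.25, 0.25, 0.25, 0.75.
Left endpoints: 1, 1.5, 1.75, 2, 2.25.
f(1) ≈ 2.0000, f(1.5) ≈ 2.1213, f(1.75) ≈ 2.1794, f(2) ≈ 2.2361, f(2.25) ≈ 2.2913.
Sum = Σ Δs_i · f(s_i).
Sum ≈ 4.3527.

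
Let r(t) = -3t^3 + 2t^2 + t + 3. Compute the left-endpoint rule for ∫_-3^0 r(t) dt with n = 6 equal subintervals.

Δt = (0 − (-3))/6 = 0.5.
Left endpoints: -3, -2.5, -2, -1.5, -1, -0.5.
r(-3) = 99, r(-2.5) = 59.875, r(-2) = 33, r(-1.5) = 16.125, r(-1) = 7, r(-0.5) = 3.375.
Sum = Δt · [r(-3) + r(-2.5) + r(-2) + ...].
Sum = 109.1875.

109.1875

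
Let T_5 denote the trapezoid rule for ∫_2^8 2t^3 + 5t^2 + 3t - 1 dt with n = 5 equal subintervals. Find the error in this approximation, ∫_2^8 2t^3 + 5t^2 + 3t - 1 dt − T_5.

Exact integral: ∫_2^8 f(t) dt = 2964.
T_5 = 3014.4.
Error = 2964 − 3014.4 = -50.4.

-50.4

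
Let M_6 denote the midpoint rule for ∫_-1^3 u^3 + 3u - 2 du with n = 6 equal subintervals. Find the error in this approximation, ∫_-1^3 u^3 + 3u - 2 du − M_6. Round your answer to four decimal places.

0.4444

Exact integral: ∫_-1^3 f(u) du = 24.
M_6 ≈ 23.555556.
Error ≈ 24 − 23.555556 ≈ 0.4444.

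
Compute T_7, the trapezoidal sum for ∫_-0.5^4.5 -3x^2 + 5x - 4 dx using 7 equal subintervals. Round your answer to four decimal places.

Δx = (4.5 − (-0.5))/7 = 5/7.
f(-0.5) = -7.25, f(3/14) = -601/196, f(13/14) = -381/196, f(23/14) = -761/196, f(33/14) = -1741/196, f(43/14) = -3321/196, f(53/14) = -5501/196, f(4.5) = -42.25.
T_7 = (Δx/2)·[f(x_0) + 2f(x_1) + ... + 2f(x_{6}) + f(x_7)].
Sum ≈ -62.5255.

-62.5255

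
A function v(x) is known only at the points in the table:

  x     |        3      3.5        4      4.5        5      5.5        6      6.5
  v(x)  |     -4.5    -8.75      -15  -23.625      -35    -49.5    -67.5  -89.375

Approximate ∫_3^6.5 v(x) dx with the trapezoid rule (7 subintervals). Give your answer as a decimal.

Δx = 0.5.
T_7 = (0.5/2)·[(-4.5) + 2·(-8.75) + 2·(-15) + 2·(-23.625) + 2·(-35) + 2·(-49.5) + 2·(-67.5) + (-89.375)] = -123.15625.

-123.15625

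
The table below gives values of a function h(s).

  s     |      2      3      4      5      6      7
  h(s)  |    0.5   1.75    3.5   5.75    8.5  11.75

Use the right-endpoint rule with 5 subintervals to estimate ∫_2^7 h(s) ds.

31.25

Δs = 1.
Sum = 1·[1.75 + 3.5 + 5.75 + 8.5 + 11.75] = 31.25.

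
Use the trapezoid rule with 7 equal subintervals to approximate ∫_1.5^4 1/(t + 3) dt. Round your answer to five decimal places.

0.44214

Δt = (4 − 1.5)/7 = 5/14.
f(1.5) = 2/9, f(13/7) = 7/34, f(31/14) = 14/73, f(18/7) = 7/39, f(41/14) = 14/83, f(23/7) = 7/44, f(51/14) = 14/93, f(4) = 1/7.
T_7 = (Δt/2)·[f(t_0) + 2f(t_1) + ... + 2f(t_{6}) + f(t_7)].
Sum ≈ 0.44214.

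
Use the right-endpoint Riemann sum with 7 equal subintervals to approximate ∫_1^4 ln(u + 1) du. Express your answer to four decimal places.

3.8527

Δu = (4 − 1)/7 = 3/7.
Right endpoints: 10/7, 13/7, 16/7, 19/7, 22/7, 25/7, 4.
f(10/7) ≈ 0.8873, f(13/7) ≈ 1.0498, f(16/7) ≈ 1.1896, f(19/7) ≈ 1.3122, f(22/7) ≈ 1.4214, f(25/7) ≈ 1.5198, f(4) ≈ 1.6094.
Sum = Δu · [f(10/7) + f(13/7) + f(16/7) + ...].
Sum ≈ 3.8527.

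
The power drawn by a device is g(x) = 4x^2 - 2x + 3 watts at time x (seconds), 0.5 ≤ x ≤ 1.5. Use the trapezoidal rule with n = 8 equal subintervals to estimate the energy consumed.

Δx = (1.5 − 0.5)/8 = 0.125.
g(0.5) = 3, g(0.625) = 3.3125, g(0.75) = 3.75, g(0.875) = 4.3125, g(1) = 5, g(1.125) = 5.8125, g(1.25) = 6.75, g(1.375) = 7.8125, g(1.5) = 9.
T_8 = (Δx/2)·[g(x_0) + 2g(x_1) + ... + 2g(x_{7}) + g(x_8)].
Sum = 5.34375.

5.34375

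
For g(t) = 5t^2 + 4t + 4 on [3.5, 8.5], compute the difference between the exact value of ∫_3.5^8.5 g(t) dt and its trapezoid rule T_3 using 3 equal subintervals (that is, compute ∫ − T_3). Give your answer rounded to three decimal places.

-11.574

Exact integral: ∫_3.5^8.5 g(t) dt ≈ 1092.08333.
T_3 ≈ 1103.65741.
Error ≈ 1092.08333 − 1103.65741 ≈ -11.574.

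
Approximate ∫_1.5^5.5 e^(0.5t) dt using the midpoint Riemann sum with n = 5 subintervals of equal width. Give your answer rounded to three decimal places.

26.872

Δt = (5.5 − 1.5)/5 = 0.8.
Midpoints: 1.9, 2.7, 3.5, 4.3, 5.1.
f(1.9) ≈ 2.586, f(2.7) ≈ 3.857, f(3.5) ≈ 5.755, f(4.3) ≈ 8.585, f(5.1) ≈ 12.807.
Sum = Δt · [f(1.9) + f(2.7) + f(3.5) + f(4.3) + f(5.1)].
Sum ≈ 26.872.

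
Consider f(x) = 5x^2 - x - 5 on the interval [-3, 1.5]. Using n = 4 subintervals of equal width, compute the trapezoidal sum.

Δx = (1.5 − (-3))/4 = 1.125.
f(-3) = 43, f(-1.875) = 14.453125, f(-0.75) = -1.4375, f(0.375) = -4.671875, f(1.5) = 4.75.
T_4 = (Δx/2)·[f(x_0) + 2f(x_1) + 2f(x_2) + 2f(x_3) + f(x_4)].
Sum = 36.24609375.

36.24609375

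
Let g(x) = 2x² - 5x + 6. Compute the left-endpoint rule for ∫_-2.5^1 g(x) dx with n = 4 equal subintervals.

Δx = (1 − (-2.5))/4 = 0.875.
Left endpoints: -2.5, -1.625, -0.75, 0.125.
g(-2.5) = 31, g(-1.625) = 19.40625, g(-0.75) = 10.875, g(0.125) = 5.40625.
Sum = Δx · [g(-2.5) + g(-1.625) + g(-0.75) + g(0.125)].
Sum = 58.3515625.

58.3515625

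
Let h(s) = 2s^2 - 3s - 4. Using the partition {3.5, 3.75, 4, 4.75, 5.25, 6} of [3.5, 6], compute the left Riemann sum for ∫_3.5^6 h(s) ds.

Subinterval widths: 0.25, 0.25, 0.75, 0.5, 0.75.
Left endpoints: 3.5, 3.75, 4, 4.75, 5.25.
h(3.5) = 10, h(3.75) = 12.875, h(4) = 16, h(4.75) = 26.875, h(5.25) = 35.375.
Sum = Σ Δs_i · h(s_i).
Sum = 57.6875.

57.6875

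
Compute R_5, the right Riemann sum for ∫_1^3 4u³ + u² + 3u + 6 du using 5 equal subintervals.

Δu = (3 − 1)/5 = 0.4.
Right endpoints: 1.4, 1.8, 2.2, 2.6, 3.
f(1.4) = 23.136, f(1.8) = 37.968, f(2.2) = 60.032, f(2.6) = 90.864, f(3) = 132.
Sum = Δu · [f(1.4) + f(1.8) + f(2.2) + f(2.6) + f(3)].
Sum = 137.6.

137.6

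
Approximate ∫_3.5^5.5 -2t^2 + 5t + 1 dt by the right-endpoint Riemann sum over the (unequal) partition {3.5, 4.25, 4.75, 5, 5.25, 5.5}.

-41.5625

Subinterval widths: 0.75, 0.5, 0.25, 0.25, 0.25.
Right endpoints: 4.25, 4.75, 5, 5.25, 5.5.
f(4.25) = -13.875, f(4.75) = -20.375, f(5) = -24, f(5.25) = -27.875, f(5.5) = -32.
Sum = Σ Δt_i · f(t_i).
Sum = -41.5625.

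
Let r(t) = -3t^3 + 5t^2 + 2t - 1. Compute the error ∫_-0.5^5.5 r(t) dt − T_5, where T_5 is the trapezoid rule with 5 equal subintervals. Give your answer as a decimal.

Exact integral: ∫_-0.5^5.5 r(t) dt = -384.75.
T_5 = -409.95.
Error = -384.75 − (-409.95) = 25.2.

25.2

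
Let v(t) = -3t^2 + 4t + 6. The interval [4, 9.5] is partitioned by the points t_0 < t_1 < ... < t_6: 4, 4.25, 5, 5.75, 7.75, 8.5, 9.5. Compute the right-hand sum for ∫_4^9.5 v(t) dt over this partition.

-742.875

Subinterval widths: 0.25, 0.75, 0.75, 2, 0.75, 1.
Right endpoints: 4.25, 5, 5.75, 7.75, 8.5, 9.5.
v(4.25) = -31.1875, v(5) = -49, v(5.75) = -70.1875, v(7.75) = -143.1875, v(8.5) = -176.75, v(9.5) = -226.75.
Sum = Σ Δt_i · v(t_i).
Sum = -742.875.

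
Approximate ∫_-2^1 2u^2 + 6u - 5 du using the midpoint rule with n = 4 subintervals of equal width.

-18.28125

Δu = (1 − (-2))/4 = 0.75.
Midpoints: -1.625, -0.875, -0.125, 0.625.
f(-1.625) = -9.46875, f(-0.875) = -8.71875, f(-0.125) = -5.71875, f(0.625) = -0.46875.
Sum = Δu · [f(-1.625) + f(-0.875) + f(-0.125) + f(0.625)].
Sum = -18.28125.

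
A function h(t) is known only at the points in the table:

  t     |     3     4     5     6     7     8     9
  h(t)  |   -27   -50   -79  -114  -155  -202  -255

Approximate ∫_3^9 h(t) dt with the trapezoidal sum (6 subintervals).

-741

Δt = 1.
T_6 = (1/2)·[(-27) + 2·(-50) + 2·(-79) + 2·(-114) + 2·(-155) + 2·(-202) + (-255)] = -741.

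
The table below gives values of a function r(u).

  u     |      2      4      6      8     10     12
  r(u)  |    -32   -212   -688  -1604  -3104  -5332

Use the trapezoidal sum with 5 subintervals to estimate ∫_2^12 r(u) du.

-16580

Δu = 2.
T_5 = (2/2)·[(-32) + 2·(-212) + 2·(-688) + 2·(-1604) + 2·(-3104) + (-5332)] = -16580.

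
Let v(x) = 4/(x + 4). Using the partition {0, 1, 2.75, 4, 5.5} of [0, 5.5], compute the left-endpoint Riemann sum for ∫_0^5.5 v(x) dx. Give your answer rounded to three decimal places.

3.891

Subinterval widths: 1, 1.75, 1.25, 1.5.
Left endpoints: 0, 1, 2.75, 4.
v(0) = 1, v(1) = 0.8, v(2.75) = 16/27, v(4) = 0.5.
Sum = Σ Δx_i · v(x_i).
Sum ≈ 3.891.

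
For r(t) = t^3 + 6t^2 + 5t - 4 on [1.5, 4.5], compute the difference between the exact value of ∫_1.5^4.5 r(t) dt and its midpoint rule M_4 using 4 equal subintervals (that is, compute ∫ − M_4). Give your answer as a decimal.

Exact integral: ∫_1.5^4.5 r(t) dt = 309.75.
M_4 = 307.640625.
Error = 309.75 − 307.640625 = 2.109375.

2.109375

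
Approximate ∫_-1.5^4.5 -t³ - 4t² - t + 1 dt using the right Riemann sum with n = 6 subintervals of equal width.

-325

Δt = (4.5 − (-1.5))/6 = 1.
Right endpoints: -0.5, 0.5, 1.5, 2.5, 3.5, 4.5.
f(-0.5) = 0.625, f(0.5) = -0.625, f(1.5) = -12.875, f(2.5) = -42.125, f(3.5) = -94.375, f(4.5) = -175.625.
Sum = Δt · [f(-0.5) + f(0.5) + f(1.5) + ...].
Sum = -325.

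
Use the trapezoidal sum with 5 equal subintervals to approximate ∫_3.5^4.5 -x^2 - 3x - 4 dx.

Δx = (4.5 − 3.5)/5 = 0.2.
f(3.5) = -26.75, f(3.7) = -28.79, f(3.9) = -30.91, f(4.1) = -33.11, f(4.3) = -35.39, f(4.5) = -37.75.
T_5 = (Δx/2)·[f(x_0) + 2f(x_1) + ... + 2f(x_{4}) + f(x_5)].
Sum = -32.09.

-32.09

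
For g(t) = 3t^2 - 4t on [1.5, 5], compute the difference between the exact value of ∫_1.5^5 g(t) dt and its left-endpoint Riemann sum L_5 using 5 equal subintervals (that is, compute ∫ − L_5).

Exact integral: ∫_1.5^5 g(t) dt = 76.125.
L_5 = 57.995.
Error = 76.125 − 57.995 = 18.13.

18.13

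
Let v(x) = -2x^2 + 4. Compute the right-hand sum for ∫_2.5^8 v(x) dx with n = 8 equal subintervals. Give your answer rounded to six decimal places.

-349.486328

Δx = (8 − 2.5)/8 = 0.6875.
Right endpoints: 3.1875, 3.875, 4.5625, 5.25, 5.9375, 6.625, 7.3125, 8.
v(3.1875) = -16.3203125, v(3.875) = -26.03125, v(4.5625) = -37.6328125, v(5.25) = -51.125, v(5.9375) = -66.5078125, v(6.625) = -83.78125, v(7.3125) = -102.9453125, v(8) = -124.
Sum = Δx · [v(3.1875) + v(3.875) + v(4.5625) + ...].
Sum ≈ -349.486328.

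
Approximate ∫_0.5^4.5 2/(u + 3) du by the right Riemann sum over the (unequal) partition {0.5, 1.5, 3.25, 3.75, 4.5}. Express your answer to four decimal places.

1.3526

Subinterval widths: 1, 1.75, 0.5, 0.75.
Right endpoints: 1.5, 3.25, 3.75, 4.5.
f(1.5) = 4/9, f(3.25) = 0.32, f(3.75) = 8/27, f(4.5) = 4/15.
Sum = Σ Δu_i · f(u_i).
Sum ≈ 1.3526.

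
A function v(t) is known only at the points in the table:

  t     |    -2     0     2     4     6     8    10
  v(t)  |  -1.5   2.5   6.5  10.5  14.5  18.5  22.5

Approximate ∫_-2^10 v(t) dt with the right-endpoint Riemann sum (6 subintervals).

150

Δt = 2.
Sum = 2·[2.5 + 6.5 + 10.5 + 14.5 + 18.5 + 22.5] = 150.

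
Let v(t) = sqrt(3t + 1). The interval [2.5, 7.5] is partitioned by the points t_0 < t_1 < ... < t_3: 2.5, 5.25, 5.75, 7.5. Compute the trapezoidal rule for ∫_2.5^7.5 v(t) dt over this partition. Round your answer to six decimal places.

19.707101

Subinterval widths: 2.75, 0.5, 1.75.
v(2.5) ≈ 2.915476, v(5.25) ≈ 4.092676, v(5.75) ≈ 4.272002, v(7.5) ≈ 4.847680.
On each subinterval the trapezoid contributes (Δt_i/2)·[v(t_{i-1}) + v(t_i)].
Sum ≈ 19.707101.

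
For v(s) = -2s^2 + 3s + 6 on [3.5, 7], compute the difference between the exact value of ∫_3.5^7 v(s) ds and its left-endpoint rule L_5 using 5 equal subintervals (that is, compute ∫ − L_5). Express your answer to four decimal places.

Exact integral: ∫_3.5^7 v(s) ds ≈ -123.958333.
L_5 = -102.48.
Error ≈ -123.958333 − (-102.48) ≈ -21.4783.

-21.4783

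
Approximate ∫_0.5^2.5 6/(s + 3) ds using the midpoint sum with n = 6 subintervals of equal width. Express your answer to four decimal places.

Δs = (2.5 − 0.5)/6 = 1/3.
Midpoints: 2/3, 1, 4/3, 5/3, 2, 7/3.
f(2/3) = 18/11, f(1) = 1.5, f(4/3) = 18/13, f(5/3) = 9/7, f(2) = 1.2, f(7/3) = 1.125.
Sum = Δs · [f(2/3) + f(1) + f(4/3) + ...].
Sum ≈ 2.7106.

2.7106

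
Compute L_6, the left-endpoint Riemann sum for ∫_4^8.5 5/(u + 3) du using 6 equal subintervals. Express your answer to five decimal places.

2.59000

Δu = (8.5 − 4)/6 = 0.75.
Left endpoints: 4, 4.75, 5.5, 6.25, 7, 7.75.
f(4) = 5/7, f(4.75) = 20/31, f(5.5) = 10/17, f(6.25) = 20/37, f(7) = 0.5, f(7.75) = 20/43.
Sum = Δu · [f(4) + f(4.75) + f(5.5) + ...].
Sum ≈ 2.59000.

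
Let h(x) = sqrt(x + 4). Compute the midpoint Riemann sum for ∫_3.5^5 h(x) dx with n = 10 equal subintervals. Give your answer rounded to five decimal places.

4.30695

Δx = (5 − 3.5)/10 = 0.15.
Midpoints: 3.575, 3.725, 3.875, 4.025, 4.175, 4.325, 4.475, 4.625, 4.775, 4.925.
h(3.575) ≈ 2.75227, h(3.725) ≈ 2.77939, h(3.875) ≈ 2.80624, h(4.025) ≈ 2.83284, h(4.175) ≈ 2.85920, h(4.325) ≈ 2.88531, h(4.475) ≈ 2.91119, h(4.625) ≈ 2.93684, h(4.775) ≈ 2.96226, h(4.925) ≈ 2.98747.
Sum = Δx · [h(3.575) + h(3.725) + h(3.875) + ...].
Sum ≈ 4.30695.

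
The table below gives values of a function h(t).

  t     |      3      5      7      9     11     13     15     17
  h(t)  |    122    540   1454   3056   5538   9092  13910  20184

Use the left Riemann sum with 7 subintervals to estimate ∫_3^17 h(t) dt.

67424

Δt = 2.
Sum = 2·[122 + 540 + 1454 + 3056 + 5538 + 9092 + 13910] = 67424.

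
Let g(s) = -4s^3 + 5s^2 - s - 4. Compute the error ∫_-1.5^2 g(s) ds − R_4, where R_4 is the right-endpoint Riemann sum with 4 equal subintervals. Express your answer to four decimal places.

16.7161

Exact integral: ∫_-1.5^2 g(s) ds ≈ -6.854167.
R_4 = -23.5703125.
Error ≈ -6.854167 − (-23.5703125) ≈ 16.7161.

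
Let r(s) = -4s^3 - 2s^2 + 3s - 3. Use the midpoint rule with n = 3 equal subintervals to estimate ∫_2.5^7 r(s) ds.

-2479.78125

Δs = (7 − 2.5)/3 = 1.5.
Midpoints: 3.25, 4.75, 6.25.
r(3.25) = -151.6875, r(4.75) = -462.5625, r(6.25) = -1038.9375.
Sum = Δs · [r(3.25) + r(4.75) + r(6.25)].
Sum = -2479.78125.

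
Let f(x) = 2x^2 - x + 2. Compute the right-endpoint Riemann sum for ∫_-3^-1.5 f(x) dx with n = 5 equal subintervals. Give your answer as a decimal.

Δx = (-1.5 − (-3))/5 = 0.3.
Right endpoints: -2.7, -2.4, -2.1, -1.8, -1.5.
f(-2.7) = 19.28, f(-2.4) = 15.92, f(-2.1) = 12.92, f(-1.8) = 10.28, f(-1.5) = 8.
Sum = Δx · [f(-2.7) + f(-2.4) + f(-2.1) + f(-1.8) + f(-1.5)].
Sum = 19.92.

19.92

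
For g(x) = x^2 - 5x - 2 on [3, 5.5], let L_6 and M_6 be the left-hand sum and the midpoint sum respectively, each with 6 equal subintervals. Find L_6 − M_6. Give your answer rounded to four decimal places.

L_6 ≈ -13.417245.
M_6 ≈ -11.702836.
L_6 − M_6 ≈ -1.7144.

-1.7144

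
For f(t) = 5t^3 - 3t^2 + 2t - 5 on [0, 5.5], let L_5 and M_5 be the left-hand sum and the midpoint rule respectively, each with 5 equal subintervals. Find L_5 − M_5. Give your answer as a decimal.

-350.0303125

L_5 = 608.96.
M_5 = 958.9903125.
L_5 − M_5 = -350.0303125.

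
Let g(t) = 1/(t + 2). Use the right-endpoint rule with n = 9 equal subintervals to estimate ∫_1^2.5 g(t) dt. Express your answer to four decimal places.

Δt = (2.5 − 1)/9 = 1/6.
Right endpoints: 7/6, 4/3, 1.5, 5/3, 11/6, 2, 13/6, 7/3, 2.5.
g(7/6) = 6/19, g(4/3) = 0.3, g(1.5) = 2/7, g(5/3) = 3/11, g(11/6) = 6/23, g(2) = 0.25, g(13/6) = 0.24, g(7/3) = 3/13, g(2.5) = 2/9.
Sum = Δt · [g(7/6) + g(4/3) + g(1.5) + ...].
Sum ≈ 0.3963.

0.3963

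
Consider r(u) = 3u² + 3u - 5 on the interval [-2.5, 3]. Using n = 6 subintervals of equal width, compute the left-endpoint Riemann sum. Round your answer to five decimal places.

Δu = (3 − (-2.5))/6 = 11/12.
Left endpoints: -2.5, -19/12, -2/3, 0.25, 7/6, 25/12.
r(-2.5) = 6.25, r(-19/12) = -107/48, r(-2/3) = -17/3, r(0.25) = -4.0625, r(7/6) = 31/12, r(25/12) = 685/48.
Sum = Δu · [r(-2.5) + r(-19/12) + r(-2/3) + ...].
Sum ≈ 10.21701.

10.21701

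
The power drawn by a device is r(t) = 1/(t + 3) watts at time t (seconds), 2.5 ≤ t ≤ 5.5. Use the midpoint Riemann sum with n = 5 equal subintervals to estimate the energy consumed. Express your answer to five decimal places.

0.43503

Δt = (5.5 − 2.5)/5 = 0.6.
Midpoints: 2.8, 3.4, 4, 4.6, 5.2.
r(2.8) = 5/29, r(3.4) = 0.15625, r(4) = 1/7, r(4.6) = 5/38, r(5.2) = 5/41.
Sum = Δt · [r(2.8) + r(3.4) + r(4) + r(4.6) + r(5.2)].
Sum ≈ 0.43503.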